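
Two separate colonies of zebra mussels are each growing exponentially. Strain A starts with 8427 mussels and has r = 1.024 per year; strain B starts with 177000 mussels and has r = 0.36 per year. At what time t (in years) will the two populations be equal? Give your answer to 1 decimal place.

4.6 years

Set 8427·e^(1.024t) = 177000·e^(0.36t).
e^((1.024 − 0.36)t) = 177000/8427 → e^(0.664·t) = 21.004.
0.664·t = ln(21.004) = 3.0447, so t = 3.0447/0.664 = 4.5854.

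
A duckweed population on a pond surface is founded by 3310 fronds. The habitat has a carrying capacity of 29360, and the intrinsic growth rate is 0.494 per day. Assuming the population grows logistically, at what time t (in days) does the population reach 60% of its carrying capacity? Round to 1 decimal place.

A = (K − N₀)/N₀ = (29360 − 3310)/3310 = 7.8701.
Solve 29360/(1 + 7.8701·e^(−0.494t)) = 17616: 1 + 7.8701·e^(−0.494t) = 1.6667, so e^(−0.494t) = 0.0847089.
−0.494·t = ln(0.0847089) = -2.4685, so t = 2.4685/0.494 = 4.997.

5.0 days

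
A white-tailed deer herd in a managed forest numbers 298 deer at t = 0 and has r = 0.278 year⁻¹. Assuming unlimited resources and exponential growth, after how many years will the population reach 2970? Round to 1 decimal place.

8.3 years

Set N₀·e^(rt) = 2970: e^(0.278·t) = 2970/298 = 9.9664.
0.278·t = ln(9.9664) = 2.2992, so t = 2.2992/0.278 = 8.2706.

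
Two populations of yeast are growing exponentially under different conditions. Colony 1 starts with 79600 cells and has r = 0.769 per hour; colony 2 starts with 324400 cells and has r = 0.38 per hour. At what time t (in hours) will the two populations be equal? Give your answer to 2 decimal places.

3.61 hours

Set 79600·e^(0.769t) = 324400·e^(0.38t).
e^((0.769 − 0.38)t) = 324400/79600 → e^(0.389·t) = 4.0754.
0.389·t = ln(4.0754) = 1.405, so t = 1.405/0.389 = 3.6117.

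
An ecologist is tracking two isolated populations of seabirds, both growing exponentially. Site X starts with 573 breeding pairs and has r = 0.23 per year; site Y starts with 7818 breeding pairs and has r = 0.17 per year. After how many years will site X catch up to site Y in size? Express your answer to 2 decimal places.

43.55 years

Set 573·e^(0.23t) = 7818·e^(0.17t).
e^((0.23 − 0.17)t) = 7818/573 → e^(0.06·t) = 13.644.
0.06·t = ln(13.644) = 2.6133, so t = 2.6133/0.06 = 43.555.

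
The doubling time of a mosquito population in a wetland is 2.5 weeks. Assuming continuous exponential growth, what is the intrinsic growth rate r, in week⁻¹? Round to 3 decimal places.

r = ln(2)/t_d = 0.6931/2.5 = 0.27726.

0.277 per week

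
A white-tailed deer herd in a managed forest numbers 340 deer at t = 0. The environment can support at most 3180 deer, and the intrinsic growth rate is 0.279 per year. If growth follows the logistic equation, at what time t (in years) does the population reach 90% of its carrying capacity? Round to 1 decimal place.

15.5 years

A = (K − N₀)/N₀ = (3180 − 340)/340 = 8.3529.
Solve 3180/(1 + 8.3529·e^(−0.279t)) = 2862: 1 + 8.3529·e^(−0.279t) = 1.1111, so e^(−0.279t) = 0.013302.
−0.279·t = ln(0.013302) = -4.3198, so t = 4.3198/0.279 = 15.483.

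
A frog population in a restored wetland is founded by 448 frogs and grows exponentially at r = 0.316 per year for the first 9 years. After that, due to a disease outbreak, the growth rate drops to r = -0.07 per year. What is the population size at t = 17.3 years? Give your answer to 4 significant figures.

4306 frogs

Phase 1: N(9) = 448·e^(0.316×9) = 448·e^2.844 = 7698.6.
Phase 2 runs for 17.3 − 9 = 8.3 years at r = -0.07.
N(17.3) = 7698.6·e^(-0.07×8.3) = 7698.6·e^-0.581 = 4306.12.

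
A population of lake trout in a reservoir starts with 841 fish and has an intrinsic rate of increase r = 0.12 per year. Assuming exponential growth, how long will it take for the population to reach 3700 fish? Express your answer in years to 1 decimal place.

12.3 years

Set N₀·e^(rt) = 3700: e^(0.12·t) = 3700/841 = 4.3995.
0.12·t = ln(4.3995) = 1.4815, so t = 1.4815/0.12 = 12.346.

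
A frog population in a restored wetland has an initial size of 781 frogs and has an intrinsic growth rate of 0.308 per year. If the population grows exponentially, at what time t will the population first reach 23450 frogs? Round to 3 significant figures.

Set N₀·e^(rt) = 23450: e^(0.308·t) = 23450/781 = 30.026.
0.308·t = ln(30.026) = 3.4021, so t = 3.4021/0.308 = 11.046.

11.0 years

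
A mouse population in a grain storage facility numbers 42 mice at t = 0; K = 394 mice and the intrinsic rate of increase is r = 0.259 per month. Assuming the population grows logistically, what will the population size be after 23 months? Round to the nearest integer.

386 mice

A = (K − N₀)/N₀ = (394 − 42)/42 = 8.381.
N(t) = K/(1 + A·e^(−rt)) = 394/(1 + 8.381×e^(−0.259×23)).
e^(−5.957) = 0.0025877; denominator = 1 + 8.381×0.0025877 = 1.0217.
N = 394/1.0217 = 385.637.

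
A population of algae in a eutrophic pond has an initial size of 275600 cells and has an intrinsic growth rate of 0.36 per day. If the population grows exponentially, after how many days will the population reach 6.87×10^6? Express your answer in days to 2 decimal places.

Set N₀·e^(rt) = 6.87×10^6: e^(0.36·t) = 6.87×10^6/275600 = 24.927.
0.36·t = ln(24.927) = 3.216, so t = 3.216/0.36 = 8.9332.

8.93 days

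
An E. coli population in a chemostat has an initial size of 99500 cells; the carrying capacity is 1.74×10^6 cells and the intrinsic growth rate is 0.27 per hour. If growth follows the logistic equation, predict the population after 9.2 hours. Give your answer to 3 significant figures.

A = (K − N₀)/N₀ = (1.74×10^6 − 99500)/99500 = 16.487.
N(t) = K/(1 + A·e^(−rt)) = 1.74×10^6/(1 + 16.487×e^(−0.27×9.2)).
e^(−2.484) = 0.083409; denominator = 1 + 16.487×0.083409 = 2.3752.
N = 1.74×10^6/2.3752 = 732570.

733000 cells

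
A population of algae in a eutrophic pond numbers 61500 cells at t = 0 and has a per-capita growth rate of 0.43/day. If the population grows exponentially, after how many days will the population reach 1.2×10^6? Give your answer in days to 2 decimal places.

Set N₀·e^(rt) = 1.2×10^6: e^(0.43·t) = 1.2×10^6/61500 = 19.512.
0.43·t = ln(19.512) = 2.971, so t = 2.971/0.43 = 6.9094.

6.91 days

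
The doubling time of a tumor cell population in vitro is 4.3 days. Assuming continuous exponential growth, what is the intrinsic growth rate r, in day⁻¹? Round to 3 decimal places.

r = ln(2)/t_d = 0.6931/4.3 = 0.1612.

0.161 per day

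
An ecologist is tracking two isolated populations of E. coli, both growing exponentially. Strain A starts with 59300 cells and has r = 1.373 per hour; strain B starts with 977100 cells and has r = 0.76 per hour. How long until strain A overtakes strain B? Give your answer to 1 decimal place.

4.6 hours

Set 59300·e^(1.373t) = 977100·e^(0.76t).
e^((1.373 − 0.76)t) = 977100/59300 → e^(0.613·t) = 16.477.
0.613·t = ln(16.477) = 2.802, so t = 2.802/0.613 = 4.5709.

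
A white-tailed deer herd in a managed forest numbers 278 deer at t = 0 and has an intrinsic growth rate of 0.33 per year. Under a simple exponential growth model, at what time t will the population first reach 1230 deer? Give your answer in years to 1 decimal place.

4.5 years

Set N₀·e^(rt) = 1230: e^(0.33·t) = 1230/278 = 4.4245.
0.33·t = ln(4.4245) = 1.4871, so t = 1.4871/0.33 = 4.5065.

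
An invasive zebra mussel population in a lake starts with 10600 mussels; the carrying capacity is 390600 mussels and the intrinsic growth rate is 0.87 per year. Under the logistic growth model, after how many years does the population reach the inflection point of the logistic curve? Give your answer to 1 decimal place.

Logistic growth is fastest at N = K/2 = 195300.
A = (K − N₀)/N₀ = 35.849. Set K/(1 + A·e^(−rt)) = K/2 → A·e^(−rt) = 1.
e^(−0.87t) = 1/35.849 = 0.0278947, so t = ln(35.849)/0.87 = 3.5793/0.87 = 4.1142.

4.1 years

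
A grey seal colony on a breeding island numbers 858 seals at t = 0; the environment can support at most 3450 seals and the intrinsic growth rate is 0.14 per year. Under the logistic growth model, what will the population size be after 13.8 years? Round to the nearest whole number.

A = (K − N₀)/N₀ = (3450 − 858)/858 = 3.021.
N(t) = K/(1 + A·e^(−rt)) = 3450/(1 + 3.021×e^(−0.14×13.8)).
e^(−1.932) = 0.14486; denominator = 1 + 3.021×0.14486 = 1.4376.
N = 3450/1.4376 = 2399.81.

2400 seals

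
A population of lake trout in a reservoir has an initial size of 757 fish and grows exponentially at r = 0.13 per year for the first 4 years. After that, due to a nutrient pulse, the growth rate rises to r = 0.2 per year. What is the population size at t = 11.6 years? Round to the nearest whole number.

5822 fish

Phase 1: N(4) = 757·e^(0.13×4) = 757·e^0.52 = 1273.29.
Phase 2 runs for 11.6 − 4 = 7.6 years at r = 0.2.
N(11.6) = 1273.29·e^(0.2×7.6) = 1273.29·e^1.52 = 5821.79.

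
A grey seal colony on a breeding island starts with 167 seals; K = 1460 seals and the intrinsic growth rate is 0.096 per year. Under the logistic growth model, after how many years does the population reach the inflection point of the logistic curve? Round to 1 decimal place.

Logistic growth is fastest at N = K/2 = 730.
A = (K − N₀)/N₀ = 7.7425. Set K/(1 + A·e^(−rt)) = K/2 → A·e^(−rt) = 1.
e^(−0.096t) = 1/7.7425 = 0.129157, so t = ln(7.7425)/0.096 = 2.0467/0.096 = 21.32.

21.3 years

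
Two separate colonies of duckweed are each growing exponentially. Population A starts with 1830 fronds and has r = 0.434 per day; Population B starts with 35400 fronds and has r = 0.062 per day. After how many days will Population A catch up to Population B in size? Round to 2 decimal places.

Set 1830·e^(0.434t) = 35400·e^(0.062t).
e^((0.434 − 0.062)t) = 35400/1830 → e^(0.372·t) = 19.344.
0.372·t = ln(19.344) = 2.9624, so t = 2.9624/0.372 = 7.9634.

7.96 days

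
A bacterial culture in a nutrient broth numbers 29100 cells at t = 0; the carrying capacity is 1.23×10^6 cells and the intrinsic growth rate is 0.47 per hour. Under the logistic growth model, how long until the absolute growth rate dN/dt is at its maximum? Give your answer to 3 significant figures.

Logistic growth is fastest at N = K/2 = 615000.
A = (K − N₀)/N₀ = 41.268. Set K/(1 + A·e^(−rt)) = K/2 → A·e^(−rt) = 1.
e^(−0.47t) = 1/41.268 = 0.0242318, so t = ln(41.268)/0.47 = 3.7201/0.47 = 7.9151.

7.92 hours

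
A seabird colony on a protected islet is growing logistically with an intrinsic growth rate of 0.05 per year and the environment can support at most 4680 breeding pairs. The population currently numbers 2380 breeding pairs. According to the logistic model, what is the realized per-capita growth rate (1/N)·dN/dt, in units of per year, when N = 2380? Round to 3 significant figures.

(1/N)·dN/dt = r(1 − N/K) = 0.05 × (1 − 2380/4680).
= 0.05 × 0.49145 = 0.024573.

0.0246 per year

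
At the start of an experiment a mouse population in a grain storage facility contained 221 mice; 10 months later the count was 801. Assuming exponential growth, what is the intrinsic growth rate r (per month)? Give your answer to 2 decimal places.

From N(t) = N₀·e^(rt): e^(r·10) = 801/221 = 3.6244.
r·10 = ln(3.6244) = 1.2877, so r = 1.2877/10 = 0.12877.

0.13 per month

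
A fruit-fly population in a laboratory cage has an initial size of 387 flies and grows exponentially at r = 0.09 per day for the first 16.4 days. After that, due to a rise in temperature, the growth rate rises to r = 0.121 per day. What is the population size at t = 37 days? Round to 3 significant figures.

Phase 1: N(16.4) = 387·e^(0.09×16.4) = 387·e^1.476 = 1693.28.
Phase 2 runs for 37 − 16.4 = 20.6 days at r = 0.121.
N(37) = 1693.28·e^(0.121×20.6) = 1693.28·e^2.493 = 20476.3.

20500 flies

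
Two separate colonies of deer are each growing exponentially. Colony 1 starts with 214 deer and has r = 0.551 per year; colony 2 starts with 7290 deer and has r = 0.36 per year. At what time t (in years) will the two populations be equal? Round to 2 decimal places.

18.47 years

Set 214·e^(0.551t) = 7290·e^(0.36t).
e^((0.551 − 0.36)t) = 7290/214 → e^(0.191·t) = 34.065.
0.191·t = ln(34.065) = 3.5283, so t = 3.5283/0.191 = 18.473.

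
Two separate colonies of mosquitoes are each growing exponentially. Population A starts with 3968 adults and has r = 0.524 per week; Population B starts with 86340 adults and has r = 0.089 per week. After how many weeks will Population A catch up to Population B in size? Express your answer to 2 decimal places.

Set 3968·e^(0.524t) = 86340·e^(0.089t).
e^((0.524 − 0.089)t) = 86340/3968 → e^(0.435·t) = 21.759.
0.435·t = ln(21.759) = 3.08, so t = 3.08/0.435 = 7.0805.

7.08 weeks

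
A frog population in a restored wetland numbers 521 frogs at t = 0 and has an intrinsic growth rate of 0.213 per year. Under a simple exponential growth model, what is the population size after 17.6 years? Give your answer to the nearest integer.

N(t) = N₀·e^(rt) = 521 × e^(0.213×17.6) = 521 × e^3.749.
e^3.749 ≈ 42.47, so N ≈ 521 × 42.47 = 22126.9.

22127 frogs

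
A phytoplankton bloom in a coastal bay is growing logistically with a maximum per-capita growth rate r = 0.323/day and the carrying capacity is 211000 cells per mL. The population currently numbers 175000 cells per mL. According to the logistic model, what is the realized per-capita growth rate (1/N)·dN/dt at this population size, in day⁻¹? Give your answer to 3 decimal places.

0.055 per day

(1/N)·dN/dt = r(1 − N/K) = 0.323 × (1 − 175000/211000).
= 0.323 × 0.17062 = 0.055109.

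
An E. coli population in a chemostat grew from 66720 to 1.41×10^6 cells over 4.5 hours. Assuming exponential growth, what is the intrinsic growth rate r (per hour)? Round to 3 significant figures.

From N(t) = N₀·e^(rt): e^(r·4.5) = 1.41×10^6/66720 = 21.133.
r·4.5 = ln(21.133) = 3.0508, so r = 3.0508/4.5 = 0.67796.

0.678 per hour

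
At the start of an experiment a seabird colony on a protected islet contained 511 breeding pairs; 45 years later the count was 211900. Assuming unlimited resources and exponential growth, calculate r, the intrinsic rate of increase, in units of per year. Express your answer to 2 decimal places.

0.13 per year

From N(t) = N₀·e^(rt): e^(r·45) = 211900/511 = 414.68.
r·45 = ln(414.68) = 6.0275, so r = 6.0275/45 = 0.13394.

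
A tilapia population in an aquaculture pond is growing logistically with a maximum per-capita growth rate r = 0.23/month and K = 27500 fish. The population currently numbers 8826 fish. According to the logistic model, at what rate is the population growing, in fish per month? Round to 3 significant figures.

1380 fish per month

dN/dt = rN(1 − N/K) = 0.23 × 8826 × (1 − 8826/27500).
1 − 8826/27500 = 0.67905; dN/dt = 0.23 × 8826 × 0.67905 = 1378.5.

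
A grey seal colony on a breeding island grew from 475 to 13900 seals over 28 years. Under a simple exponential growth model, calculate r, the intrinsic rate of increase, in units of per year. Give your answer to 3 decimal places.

0.121 per year

From N(t) = N₀·e^(rt): e^(r·28) = 13900/475 = 29.263.
r·28 = ln(29.263) = 3.3763, so r = 3.3763/28 = 0.12058.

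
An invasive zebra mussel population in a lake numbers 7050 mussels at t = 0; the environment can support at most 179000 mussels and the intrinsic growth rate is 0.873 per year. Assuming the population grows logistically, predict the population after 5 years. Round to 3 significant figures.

A = (K − N₀)/N₀ = (179000 − 7050)/7050 = 24.39.
N(t) = K/(1 + A·e^(−rt)) = 179000/(1 + 24.39×e^(−0.873×5)).
e^(−4.365) = 0.012715; denominator = 1 + 24.39×0.012715 = 1.3101.
N = 179000/1.3101 = 136630.

137000 mussels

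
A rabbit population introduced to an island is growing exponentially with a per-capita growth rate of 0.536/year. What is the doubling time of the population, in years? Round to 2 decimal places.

1.29 years

Doubling time t_d = ln(2)/r = 0.6931/0.536 = 1.2932.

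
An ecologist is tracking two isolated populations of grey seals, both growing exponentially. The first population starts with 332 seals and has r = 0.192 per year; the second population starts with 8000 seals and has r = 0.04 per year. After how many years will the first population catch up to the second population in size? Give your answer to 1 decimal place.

20.9 years

Set 332·e^(0.192t) = 8000·e^(0.04t).
e^((0.192 − 0.04)t) = 8000/332 → e^(0.152·t) = 24.096.
0.152·t = ln(24.096) = 3.1821, so t = 3.1821/0.152 = 20.935.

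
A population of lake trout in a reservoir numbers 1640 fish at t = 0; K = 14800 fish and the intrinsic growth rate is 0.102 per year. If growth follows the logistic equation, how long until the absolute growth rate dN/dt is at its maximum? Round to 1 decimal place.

Logistic growth is fastest at N = K/2 = 7400.
A = (K − N₀)/N₀ = 8.0244. Set K/(1 + A·e^(−rt)) = K/2 → A·e^(−rt) = 1.
e^(−0.102t) = 1/8.0244 = 0.12462, so t = ln(8.0244)/0.102 = 2.0825/0.102 = 20.417.

20.4 years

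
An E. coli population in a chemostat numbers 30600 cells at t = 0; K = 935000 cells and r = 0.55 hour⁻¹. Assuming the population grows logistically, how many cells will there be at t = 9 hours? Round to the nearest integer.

A = (K − N₀)/N₀ = (935000 − 30600)/30600 = 29.556.
N(t) = K/(1 + A·e^(−rt)) = 935000/(1 + 29.556×e^(−0.55×9)).
e^(−4.95) = 0.0070834; denominator = 1 + 29.556×0.0070834 = 1.2094.
N = 935000/1.2094 = 773140.

773140 cells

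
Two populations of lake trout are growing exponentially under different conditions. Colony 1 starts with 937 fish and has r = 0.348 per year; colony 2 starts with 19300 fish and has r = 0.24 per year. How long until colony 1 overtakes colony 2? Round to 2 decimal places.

Set 937·e^(0.348t) = 19300·e^(0.24t).
e^((0.348 − 0.24)t) = 19300/937 → e^(0.108·t) = 20.598.
0.108·t = ln(20.598) = 3.0252, so t = 3.0252/0.108 = 28.011.

28.01 years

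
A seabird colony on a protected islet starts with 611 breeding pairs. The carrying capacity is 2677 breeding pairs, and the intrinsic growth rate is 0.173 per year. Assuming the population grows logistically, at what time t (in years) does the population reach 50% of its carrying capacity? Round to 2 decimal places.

7.04 years

A = (K − N₀)/N₀ = (2677 − 611)/611 = 3.3813.
Solve 2677/(1 + 3.3813·e^(−0.173t)) = 1338.5: 1 + 3.3813·e^(−0.173t) = 2, so e^(−0.173t) = 0.295741.
−0.173·t = ln(0.295741) = -1.2183, so t = 1.2183/0.173 = 7.042.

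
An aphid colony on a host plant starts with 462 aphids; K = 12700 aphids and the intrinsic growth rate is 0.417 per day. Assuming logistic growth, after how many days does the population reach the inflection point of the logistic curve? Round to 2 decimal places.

7.86 days

Logistic growth is fastest at N = K/2 = 6350.
A = (K − N₀)/N₀ = 26.489. Set K/(1 + A·e^(−rt)) = K/2 → A·e^(−rt) = 1.
e^(−0.417t) = 1/26.489 = 0.0377513, so t = ln(26.489)/0.417 = 3.2767/0.417 = 7.8579.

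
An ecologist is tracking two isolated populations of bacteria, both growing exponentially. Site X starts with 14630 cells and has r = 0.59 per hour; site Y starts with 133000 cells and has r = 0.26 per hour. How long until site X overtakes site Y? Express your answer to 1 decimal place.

6.7 hours

Set 14630·e^(0.59t) = 133000·e^(0.26t).
e^((0.59 − 0.26)t) = 133000/14630 → e^(0.33·t) = 9.0909.
0.33·t = ln(9.0909) = 2.2073, so t = 2.2073/0.33 = 6.6887.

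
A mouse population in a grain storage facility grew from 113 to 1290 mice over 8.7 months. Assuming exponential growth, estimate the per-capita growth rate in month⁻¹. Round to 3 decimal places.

From N(t) = N₀·e^(rt): e^(r·8.7) = 1290/113 = 11.416.
r·8.7 = ln(11.416) = 2.435, so r = 2.435/8.7 = 0.27989.

0.280 per month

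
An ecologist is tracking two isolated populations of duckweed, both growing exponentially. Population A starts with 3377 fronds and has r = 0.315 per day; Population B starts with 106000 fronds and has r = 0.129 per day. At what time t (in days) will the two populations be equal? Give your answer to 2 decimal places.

Set 3377·e^(0.315t) = 106000·e^(0.129t).
e^((0.315 − 0.129)t) = 106000/3377 → e^(0.186·t) = 31.389.
0.186·t = ln(31.389) = 3.4465, so t = 3.4465/0.186 = 18.529.

18.53 days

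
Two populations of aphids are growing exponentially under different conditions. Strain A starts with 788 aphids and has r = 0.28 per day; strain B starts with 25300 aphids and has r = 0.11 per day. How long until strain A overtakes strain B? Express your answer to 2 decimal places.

20.41 days

Set 788·e^(0.28t) = 25300·e^(0.11t).
e^((0.28 − 0.11)t) = 25300/788 → e^(0.17·t) = 32.107.
0.17·t = ln(32.107) = 3.4691, so t = 3.4691/0.17 = 20.406.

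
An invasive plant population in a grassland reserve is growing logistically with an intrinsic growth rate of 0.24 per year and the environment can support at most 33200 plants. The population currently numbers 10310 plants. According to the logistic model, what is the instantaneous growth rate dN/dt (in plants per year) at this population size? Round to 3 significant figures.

1710 plants per year

dN/dt = rN(1 − N/K) = 0.24 × 10310 × (1 − 10310/33200).
1 − 10310/33200 = 0.68946; dN/dt = 0.24 × 10310 × 0.68946 = 1706.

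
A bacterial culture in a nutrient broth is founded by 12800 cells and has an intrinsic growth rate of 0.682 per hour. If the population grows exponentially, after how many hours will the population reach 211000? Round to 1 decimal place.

Set N₀·e^(rt) = 211000: e^(0.682·t) = 211000/12800 = 16.484.
0.682·t = ln(16.484) = 2.8024, so t = 2.8024/0.682 = 4.1091.

4.1 hours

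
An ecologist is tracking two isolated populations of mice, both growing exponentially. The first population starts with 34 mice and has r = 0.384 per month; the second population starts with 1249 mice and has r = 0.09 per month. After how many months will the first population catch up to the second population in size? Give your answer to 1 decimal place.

Set 34·e^(0.384t) = 1249·e^(0.09t).
e^((0.384 − 0.09)t) = 1249/34 → e^(0.294·t) = 36.735.
0.294·t = ln(36.735) = 3.6037, so t = 3.6037/0.294 = 12.258.

12.3 months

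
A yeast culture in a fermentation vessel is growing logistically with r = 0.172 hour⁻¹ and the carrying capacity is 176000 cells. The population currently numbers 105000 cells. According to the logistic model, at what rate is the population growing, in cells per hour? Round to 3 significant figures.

dN/dt = rN(1 − N/K) = 0.172 × 105000 × (1 − 105000/176000).
1 − 105000/176000 = 0.40341; dN/dt = 0.172 × 105000 × 0.40341 = 7285.6.

7290 cells per hour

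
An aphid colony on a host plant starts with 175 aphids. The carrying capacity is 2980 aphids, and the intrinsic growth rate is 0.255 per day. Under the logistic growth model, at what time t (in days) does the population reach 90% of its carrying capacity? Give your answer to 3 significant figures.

19.5 days

A = (K − N₀)/N₀ = (2980 − 175)/175 = 16.029.
Solve 2980/(1 + 16.029·e^(−0.255t)) = 2682: 1 + 16.029·e^(−0.255t) = 1.1111, so e^(−0.255t) = 0.00693207.
−0.255·t = ln(0.00693207) = -4.9716, so t = 4.9716/0.255 = 19.496.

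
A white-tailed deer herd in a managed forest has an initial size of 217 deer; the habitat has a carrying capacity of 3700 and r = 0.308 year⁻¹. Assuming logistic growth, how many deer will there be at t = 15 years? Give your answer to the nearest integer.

3195 deer

A = (K − N₀)/N₀ = (3700 − 217)/217 = 16.051.
N(t) = K/(1 + A·e^(−rt)) = 3700/(1 + 16.051×e^(−0.308×15)).
e^(−4.62) = 0.0098528; denominator = 1 + 16.051×0.0098528 = 1.1581.
N = 3700/1.1581 = 3194.77.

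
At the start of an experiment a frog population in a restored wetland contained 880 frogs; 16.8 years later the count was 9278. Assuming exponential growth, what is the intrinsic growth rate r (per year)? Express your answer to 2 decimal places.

From N(t) = N₀·e^(rt): e^(r·16.8) = 9278/880 = 10.543.
r·16.8 = ln(10.543) = 2.3555, so r = 2.3555/16.8 = 0.14021.

0.14 per year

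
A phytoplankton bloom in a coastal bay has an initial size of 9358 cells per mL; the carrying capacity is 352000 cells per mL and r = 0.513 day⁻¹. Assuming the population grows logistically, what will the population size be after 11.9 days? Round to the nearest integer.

325402 cells per mL

A = (K − N₀)/N₀ = (352000 − 9358)/9358 = 36.615.
N(t) = K/(1 + A·e^(−rt)) = 352000/(1 + 36.615×e^(−0.513×11.9)).
e^(−6.105) = 0.0022324; denominator = 1 + 36.615×0.0022324 = 1.0817.
N = 352000/1.0817 = 325402.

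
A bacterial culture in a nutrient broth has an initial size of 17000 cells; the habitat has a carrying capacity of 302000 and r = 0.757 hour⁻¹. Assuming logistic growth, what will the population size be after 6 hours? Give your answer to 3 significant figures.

A = (K − N₀)/N₀ = (302000 − 17000)/17000 = 16.765.
N(t) = K/(1 + A·e^(−rt)) = 302000/(1 + 16.765×e^(−0.757×6)).
e^(−4.542) = 0.010652; denominator = 1 + 16.765×0.010652 = 1.1786.
N = 302000/1.1786 = 256241.

256000 cells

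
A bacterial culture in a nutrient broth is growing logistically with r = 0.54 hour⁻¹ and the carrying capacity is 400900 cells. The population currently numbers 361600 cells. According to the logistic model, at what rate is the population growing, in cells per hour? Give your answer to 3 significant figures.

dN/dt = rN(1 − N/K) = 0.54 × 361600 × (1 − 361600/400900).
1 − 361600/400900 = 0.098029; dN/dt = 0.54 × 361600 × 0.098029 = 19142.

19100 cells per hour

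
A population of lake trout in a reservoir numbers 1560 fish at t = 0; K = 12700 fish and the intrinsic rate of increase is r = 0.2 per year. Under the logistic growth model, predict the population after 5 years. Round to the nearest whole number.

3501 fish

A = (K − N₀)/N₀ = (12700 − 1560)/1560 = 7.141.
N(t) = K/(1 + A·e^(−rt)) = 12700/(1 + 7.141×e^(−0.2×5)).
e^(−1) = 0.36788; denominator = 1 + 7.141×0.36788 = 3.627.
N = 12700/3.627 = 3501.48.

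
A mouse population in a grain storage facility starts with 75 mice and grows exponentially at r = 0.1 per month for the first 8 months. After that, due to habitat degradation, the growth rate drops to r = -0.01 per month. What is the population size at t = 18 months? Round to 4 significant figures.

151.0 mice

Phase 1: N(8) = 75·e^(0.1×8) = 75·e^0.8 = 166.916.
Phase 2 runs for 18 − 8 = 10 months at r = -0.01.
N(18) = 166.916·e^(-0.01×10) = 166.916·e^-0.1 = 151.031.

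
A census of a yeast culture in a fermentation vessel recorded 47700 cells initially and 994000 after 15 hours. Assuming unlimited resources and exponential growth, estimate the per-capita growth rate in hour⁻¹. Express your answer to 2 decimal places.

From N(t) = N₀·e^(rt): e^(r·15) = 994000/47700 = 20.839.
r·15 = ln(20.839) = 3.0368, so r = 3.0368/15 = 0.20245.

0.20 per hour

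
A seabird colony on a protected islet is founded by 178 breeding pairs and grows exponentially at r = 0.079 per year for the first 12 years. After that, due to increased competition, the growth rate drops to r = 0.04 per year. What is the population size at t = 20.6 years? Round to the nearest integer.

Phase 1: N(12) = 178·e^(0.079×12) = 178·e^0.948 = 459.337.
Phase 2 runs for 20.6 − 12 = 8.6 years at r = 0.04.
N(20.6) = 459.337·e^(0.04×8.6) = 459.337·e^0.344 = 647.931.

648 breeding pairs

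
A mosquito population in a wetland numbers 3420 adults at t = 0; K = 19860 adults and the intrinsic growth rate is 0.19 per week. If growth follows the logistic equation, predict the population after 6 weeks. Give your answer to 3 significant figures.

A = (K − N₀)/N₀ = (19860 − 3420)/3420 = 4.807.
N(t) = K/(1 + A·e^(−rt)) = 19860/(1 + 4.807×e^(−0.19×6)).
e^(−1.14) = 0.31982; denominator = 1 + 4.807×0.31982 = 2.5374.
N = 19860/2.5374 = 7826.98.

7830 adults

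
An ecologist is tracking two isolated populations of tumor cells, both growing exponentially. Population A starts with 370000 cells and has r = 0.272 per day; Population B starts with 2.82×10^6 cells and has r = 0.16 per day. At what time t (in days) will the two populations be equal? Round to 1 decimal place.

Set 370000·e^(0.272t) = 2.82×10^6·e^(0.16t).
e^((0.272 − 0.16)t) = 2.82×10^6/370000 → e^(0.112·t) = 7.6216.
0.112·t = ln(7.6216) = 2.031, so t = 2.031/0.112 = 18.134.

18.1 days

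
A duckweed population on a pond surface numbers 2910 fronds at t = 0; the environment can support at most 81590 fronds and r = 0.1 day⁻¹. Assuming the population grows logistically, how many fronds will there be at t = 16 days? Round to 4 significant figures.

12630 fronds

A = (K − N₀)/N₀ = (81590 − 2910)/2910 = 27.038.
N(t) = K/(1 + A·e^(−rt)) = 81590/(1 + 27.038×e^(−0.1×16)).
e^(−1.6) = 0.2019; denominator = 1 + 27.038×0.2019 = 6.4588.
N = 81590/6.4588 = 12632.3.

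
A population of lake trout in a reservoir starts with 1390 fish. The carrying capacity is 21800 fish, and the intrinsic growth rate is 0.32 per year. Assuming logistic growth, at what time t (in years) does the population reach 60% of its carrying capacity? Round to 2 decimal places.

A = (K − N₀)/N₀ = (21800 − 1390)/1390 = 14.683.
Solve 21800/(1 + 14.683·e^(−0.32t)) = 13080: 1 + 14.683·e^(−0.32t) = 1.6667, so e^(−0.32t) = 0.0454026.
−0.32·t = ln(0.0454026) = -3.0922, so t = 3.0922/0.32 = 9.6631.

9.66 years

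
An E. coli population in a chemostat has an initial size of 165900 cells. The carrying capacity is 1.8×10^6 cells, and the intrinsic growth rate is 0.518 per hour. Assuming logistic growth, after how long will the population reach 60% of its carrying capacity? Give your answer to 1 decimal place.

5.2 hours

A = (K − N₀)/N₀ = (1.8×10^6 − 165900)/165900 = 9.8499.
Solve 1.8×10^6/(1 + 9.8499·e^(−0.518t)) = 1.08×10^6: 1 + 9.8499·e^(−0.518t) = 1.6667, so e^(−0.518t) = 0.0676825.
−0.518·t = ln(0.0676825) = -2.6929, so t = 2.6929/0.518 = 5.1987.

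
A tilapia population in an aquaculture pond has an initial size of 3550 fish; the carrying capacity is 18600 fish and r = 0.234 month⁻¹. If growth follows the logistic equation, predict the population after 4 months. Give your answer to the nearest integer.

6985 fish

A = (K − N₀)/N₀ = (18600 − 3550)/3550 = 4.2394.
N(t) = K/(1 + A·e^(−rt)) = 18600/(1 + 4.2394×e^(−0.234×4)).
e^(−0.936) = 0.39219; denominator = 1 + 4.2394×0.39219 = 2.6627.
N = 18600/2.6627 = 6985.44.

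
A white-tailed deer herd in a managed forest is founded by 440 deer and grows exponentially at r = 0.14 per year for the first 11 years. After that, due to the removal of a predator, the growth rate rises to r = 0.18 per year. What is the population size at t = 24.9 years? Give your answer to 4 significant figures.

Phase 1: N(11) = 440·e^(0.14×11) = 440·e^1.54 = 2052.42.
Phase 2 runs for 24.9 − 11 = 13.9 years at r = 0.18.
N(24.9) = 2052.42·e^(0.18×13.9) = 2052.42·e^2.502 = 25053.6.

25050 deer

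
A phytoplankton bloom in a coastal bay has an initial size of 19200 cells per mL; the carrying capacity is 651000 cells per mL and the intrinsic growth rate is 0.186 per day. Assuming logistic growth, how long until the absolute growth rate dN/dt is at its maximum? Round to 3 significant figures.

Logistic growth is fastest at N = K/2 = 325500.
A = (K − N₀)/N₀ = 32.906. Set K/(1 + A·e^(−rt)) = K/2 → A·e^(−rt) = 1.
e^(−0.186t) = 1/32.906 = 0.0303894, so t = ln(32.906)/0.186 = 3.4937/0.186 = 18.783.

18.8 days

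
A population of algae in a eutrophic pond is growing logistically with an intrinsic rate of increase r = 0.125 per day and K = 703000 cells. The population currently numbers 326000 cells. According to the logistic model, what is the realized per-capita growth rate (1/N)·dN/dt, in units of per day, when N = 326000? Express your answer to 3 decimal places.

0.067 per day

(1/N)·dN/dt = r(1 − N/K) = 0.125 × (1 − 326000/703000).
= 0.125 × 0.53627 = 0.067034.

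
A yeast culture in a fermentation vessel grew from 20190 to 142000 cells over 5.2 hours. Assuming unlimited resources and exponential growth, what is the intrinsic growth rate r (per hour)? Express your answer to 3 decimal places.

0.375 per hour

From N(t) = N₀·e^(rt): e^(r·5.2) = 142000/20190 = 7.0332.
r·5.2 = ln(7.0332) = 1.9506, so r = 1.9506/5.2 = 0.37512.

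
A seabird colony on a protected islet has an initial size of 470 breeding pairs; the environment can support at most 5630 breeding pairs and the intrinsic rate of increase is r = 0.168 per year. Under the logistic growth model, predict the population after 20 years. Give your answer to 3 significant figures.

4080 breeding pairs

A = (K − N₀)/N₀ = (5630 − 470)/470 = 10.979.
N(t) = K/(1 + A·e^(−rt)) = 5630/(1 + 10.979×e^(−0.168×20)).
e^(−3.36) = 0.034735; denominator = 1 + 10.979×0.034735 = 1.3813.
N = 5630/1.3813 = 4075.73.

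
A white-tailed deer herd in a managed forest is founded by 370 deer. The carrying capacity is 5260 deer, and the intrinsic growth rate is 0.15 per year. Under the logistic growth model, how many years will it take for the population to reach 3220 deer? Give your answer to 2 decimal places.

A = (K − N₀)/N₀ = (5260 − 370)/370 = 13.216.
Solve 5260/(1 + 13.216·e^(−0.15t)) = 3220: 1 + 13.216·e^(−0.15t) = 1.6335, so e^(−0.15t) = 0.0479366.
−0.15·t = ln(0.0479366) = -3.0379, so t = 3.0379/0.15 = 20.253.

20.25 years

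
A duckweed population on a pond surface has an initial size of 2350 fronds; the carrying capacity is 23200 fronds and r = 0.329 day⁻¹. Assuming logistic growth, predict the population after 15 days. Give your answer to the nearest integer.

A = (K − N₀)/N₀ = (23200 − 2350)/2350 = 8.8723.
N(t) = K/(1 + A·e^(−rt)) = 23200/(1 + 8.8723×e^(−0.329×15)).
e^(−4.935) = 0.0071905; denominator = 1 + 8.8723×0.0071905 = 1.0638.
N = 23200/1.0638 = 21808.7.

21809 fronds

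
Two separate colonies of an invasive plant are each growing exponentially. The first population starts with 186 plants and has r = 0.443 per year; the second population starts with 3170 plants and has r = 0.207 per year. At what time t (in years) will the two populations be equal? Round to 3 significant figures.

Set 186·e^(0.443t) = 3170·e^(0.207t).
e^((0.443 − 0.207)t) = 3170/186 → e^(0.236·t) = 17.043.
0.236·t = ln(17.043) = 2.8357, so t = 2.8357/0.236 = 12.016.

12.0 years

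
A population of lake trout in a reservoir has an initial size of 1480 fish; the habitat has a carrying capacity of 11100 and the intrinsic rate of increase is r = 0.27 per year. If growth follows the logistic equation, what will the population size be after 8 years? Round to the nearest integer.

6344 fish

A = (K − N₀)/N₀ = (11100 − 1480)/1480 = 6.5.
N(t) = K/(1 + A·e^(−rt)) = 11100/(1 + 6.5×e^(−0.27×8)).
e^(−2.16) = 0.11533; denominator = 1 + 6.5×0.11533 = 1.7496.
N = 11100/1.7496 = 6344.26.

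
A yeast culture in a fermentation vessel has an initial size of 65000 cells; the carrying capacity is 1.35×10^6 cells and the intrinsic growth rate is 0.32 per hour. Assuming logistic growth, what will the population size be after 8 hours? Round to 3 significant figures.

A = (K − N₀)/N₀ = (1.35×10^6 − 65000)/65000 = 19.769.
N(t) = K/(1 + A·e^(−rt)) = 1.35×10^6/(1 + 19.769×e^(−0.32×8)).
e^(−2.56) = 0.077305; denominator = 1 + 19.769×0.077305 = 2.5283.
N = 1.35×10^6/2.5283 = 533965.

534000 cells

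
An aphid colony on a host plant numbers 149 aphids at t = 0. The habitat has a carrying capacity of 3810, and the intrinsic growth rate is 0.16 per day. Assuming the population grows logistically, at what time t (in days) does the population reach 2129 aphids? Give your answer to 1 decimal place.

21.5 days

A = (K − N₀)/N₀ = (3810 − 149)/149 = 24.57.
Solve 3810/(1 + 24.57·e^(−0.16t)) = 2129: 1 + 24.57·e^(−0.16t) = 1.7896, so e^(−0.16t) = 0.032135.
−0.16·t = ln(0.032135) = -3.4378, so t = 3.4378/0.16 = 21.486.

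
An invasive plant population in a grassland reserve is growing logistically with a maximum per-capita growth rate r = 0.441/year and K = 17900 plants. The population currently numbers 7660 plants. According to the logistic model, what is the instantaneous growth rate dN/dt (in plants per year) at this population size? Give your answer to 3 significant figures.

dN/dt = rN(1 − N/K) = 0.441 × 7660 × (1 − 7660/17900).
1 − 7660/17900 = 0.57207; dN/dt = 0.441 × 7660 × 0.57207 = 1932.5.

1930 plants per year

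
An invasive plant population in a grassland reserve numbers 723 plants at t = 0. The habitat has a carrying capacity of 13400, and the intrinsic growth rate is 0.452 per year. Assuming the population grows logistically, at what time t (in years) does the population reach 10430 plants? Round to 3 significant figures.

A = (K − N₀)/N₀ = (13400 − 723)/723 = 17.534.
Solve 13400/(1 + 17.534·e^(−0.452t)) = 10430: 1 + 17.534·e^(−0.452t) = 1.2848, so e^(−0.452t) = 0.0162403.
−0.452·t = ln(0.0162403) = -4.1203, so t = 4.1203/0.452 = 9.1156.

9.12 years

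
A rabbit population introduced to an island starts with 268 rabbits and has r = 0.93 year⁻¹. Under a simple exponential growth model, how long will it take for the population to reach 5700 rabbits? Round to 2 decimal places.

Set N₀·e^(rt) = 5700: e^(0.93·t) = 5700/268 = 21.269.
0.93·t = ln(21.269) = 3.0572, so t = 3.0572/0.93 = 3.2873.

3.29 years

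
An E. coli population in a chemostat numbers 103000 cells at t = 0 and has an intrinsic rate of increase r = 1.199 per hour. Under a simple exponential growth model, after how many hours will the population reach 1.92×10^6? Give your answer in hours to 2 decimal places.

Set N₀·e^(rt) = 1.92×10^6: e^(1.199·t) = 1.92×10^6/103000 = 18.641.
1.199·t = ln(18.641) = 2.9254, so t = 2.9254/1.199 = 2.4398.

2.44 hours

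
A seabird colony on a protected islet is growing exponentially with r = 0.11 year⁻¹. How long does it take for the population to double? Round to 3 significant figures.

6.30 years

Doubling time t_d = ln(2)/r = 0.6931/0.11 = 6.3013.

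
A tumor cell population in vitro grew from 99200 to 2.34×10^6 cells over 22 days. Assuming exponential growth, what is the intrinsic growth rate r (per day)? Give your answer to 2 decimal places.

From N(t) = N₀·e^(rt): e^(r·22) = 2.34×10^6/99200 = 23.589.
r·22 = ln(23.589) = 3.1608, so r = 3.1608/22 = 0.14367.

0.14 per day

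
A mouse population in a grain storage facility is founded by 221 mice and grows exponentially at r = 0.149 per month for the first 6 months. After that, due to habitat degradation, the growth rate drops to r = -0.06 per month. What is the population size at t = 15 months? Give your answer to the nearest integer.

315 mice

Phase 1: N(6) = 221·e^(0.149×6) = 221·e^0.894 = 540.321.
Phase 2 runs for 15 − 6 = 9 months at r = -0.06.
N(15) = 540.321·e^(-0.06×9) = 540.321·e^-0.54 = 314.871.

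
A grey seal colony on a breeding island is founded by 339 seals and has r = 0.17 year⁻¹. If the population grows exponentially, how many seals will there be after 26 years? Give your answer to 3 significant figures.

28200 seals

N(t) = N₀·e^(rt) = 339 × e^(0.17×26) = 339 × e^4.42.
e^4.42 ≈ 83.096, so N ≈ 339 × 83.096 = 28169.6.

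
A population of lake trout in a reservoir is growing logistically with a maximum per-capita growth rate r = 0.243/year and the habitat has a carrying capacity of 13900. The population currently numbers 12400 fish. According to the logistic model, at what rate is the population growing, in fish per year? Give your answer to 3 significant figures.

dN/dt = rN(1 − N/K) = 0.243 × 12400 × (1 − 12400/13900).
1 − 12400/13900 = 0.10791; dN/dt = 0.243 × 12400 × 0.10791 = 325.17.

325 fish per year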